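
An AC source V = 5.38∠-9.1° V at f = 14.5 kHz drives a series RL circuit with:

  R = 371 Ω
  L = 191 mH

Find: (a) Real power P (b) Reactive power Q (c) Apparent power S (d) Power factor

Step 1 — Angular frequency: ω = 2π·f = 2π·1.45e+04 = 9.111e+04 rad/s.
Step 2 — Component impedances:
  R: Z = R = 371 Ω
  L: Z = jωL = j·9.111e+04·0.191 = 0 + j1.74e+04 Ω
Step 3 — Series combination: Z_total = R + L = 371 + j1.74e+04 Ω = 1.741e+04∠88.8° Ω.
Step 4 — Source phasor: V = 5.38∠-9.1° V = 5.312 - j0.8509 V.
Step 5 — Current: I = V / Z = -4.237e-05 - j0.0003062 A = 0.0003091∠-97.9° A.
Step 6 — Complex power: S = V·I* = 3.545e-05 + j0.001663 VA.
Step 7 — Real power: P = Re(S) = 3.545e-05 W.
Step 8 — Reactive power: Q = Im(S) = 0.001663 VAR.
Step 9 — Apparent power: |S| = 0.001663 VA.
Step 10 — Power factor: PF = P/|S| = 0.02132 (lagging).

(a) P = 3.545e-05 W  (b) Q = 0.001663 VAR  (c) S = 0.001663 VA  (d) PF = 0.02132 (lagging)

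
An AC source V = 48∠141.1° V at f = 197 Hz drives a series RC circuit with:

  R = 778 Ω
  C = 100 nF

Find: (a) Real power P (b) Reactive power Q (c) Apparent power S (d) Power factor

Step 1 — Angular frequency: ω = 2π·f = 2π·197 = 1238 rad/s.
Step 2 — Component impedances:
  R: Z = R = 778 Ω
  C: Z = 1/(jωC) = -j/(ω·C) = 0 - j8079 Ω
Step 3 — Series combination: Z_total = R + C = 778 - j8079 Ω = 8116∠-84.5° Ω.
Step 4 — Source phasor: V = 48∠141.1° V = -37.36 + j30.14 V.
Step 5 — Current: I = V / Z = -0.004138 - j0.004225 A = 0.005914∠-134.4° A.
Step 6 — Complex power: S = V·I* = 0.02721 - j0.2826 VA.
Step 7 — Real power: P = Re(S) = 0.02721 W.
Step 8 — Reactive power: Q = Im(S) = -0.2826 VAR.
Step 9 — Apparent power: |S| = 0.2839 VA.
Step 10 — Power factor: PF = P/|S| = 0.09586 (leading).

(a) P = 0.02721 W  (b) Q = -0.2826 VAR  (c) S = 0.2839 VA  (d) PF = 0.09586 (leading)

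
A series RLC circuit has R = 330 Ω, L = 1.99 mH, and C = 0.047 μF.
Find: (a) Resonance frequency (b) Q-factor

Step 1 — Resonance condition Im(Z)=0 gives ω₀ = 1/√(LC).
Step 2 — ω₀ = 1/√(0.00199·4.7e-08) = 1.034e+05 rad/s.
Step 3 — f₀ = ω₀/(2π) = 1.646e+04 Hz.
Step 4 — Series Q: Q = ω₀L/R = 1.034e+05·0.00199/330 = 0.6235.

(a) f₀ = 1.646e+04 Hz  (b) Q = 0.6235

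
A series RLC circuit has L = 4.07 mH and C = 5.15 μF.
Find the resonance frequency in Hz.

Step 1 — Resonance condition Im(Z)=0 gives ω₀ = 1/√(LC).
Step 2 — ω₀ = 1/√(0.00407·5.15e-06) = 6907 rad/s.
Step 3 — f₀ = ω₀/(2π) = 1099 Hz.

f₀ = 1099 Hz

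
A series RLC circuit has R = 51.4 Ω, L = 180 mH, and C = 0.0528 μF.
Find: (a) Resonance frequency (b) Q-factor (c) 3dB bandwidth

Step 1 — Resonance condition Im(Z)=0 gives ω₀ = 1/√(LC).
Step 2 — ω₀ = 1/√(0.18·5.28e-08) = 1.026e+04 rad/s.
Step 3 — f₀ = ω₀/(2π) = 1633 Hz.
Step 4 — Series Q: Q = ω₀L/R = 1.026e+04·0.18/51.4 = 35.92.
Step 5 — 3dB bandwidth: Δω = ω₀/Q = 285.6 rad/s; BW = Δω/(2π) = 45.45 Hz.

(a) f₀ = 1633 Hz  (b) Q = 35.92  (c) BW = 45.45 Hz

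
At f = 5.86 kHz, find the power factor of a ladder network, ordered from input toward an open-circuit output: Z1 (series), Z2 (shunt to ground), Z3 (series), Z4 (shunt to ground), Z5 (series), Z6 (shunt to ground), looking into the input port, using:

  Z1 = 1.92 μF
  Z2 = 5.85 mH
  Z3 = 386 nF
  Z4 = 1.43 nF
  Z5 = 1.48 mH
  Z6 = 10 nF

Step 1 — Angular frequency: ω = 2π·f = 2π·5860 = 3.682e+04 rad/s.
Step 2 — Component impedances:
  Z1: Z = 1/(jωC) = -j/(ω·C) = 0 - j14.15 Ω
  Z2: Z = jωL = j·3.682e+04·0.00585 = 0 + j215.4 Ω
  Z3: Z = 1/(jωC) = -j/(ω·C) = 0 - j70.36 Ω
  Z4: Z = 1/(jωC) = -j/(ω·C) = 0 - j1.899e+04 Ω
  Z5: Z = jωL = j·3.682e+04·0.00148 = 0 + j54.49 Ω
  Z6: Z = 1/(jωC) = -j/(ω·C) = 0 - j2716 Ω
Step 3 — Ladder network (open output): work backward from the far end, alternating series and parallel combinations. Z_in = 0 + j222.4 Ω = 222.4∠90.0° Ω.
Step 4 — Power factor: PF = cos(φ) = Re(Z)/|Z| = 0/222.4 = 0.
Step 5 — Type: Im(Z) = 222.4 ⇒ lagging (phase φ = 90.0°).

PF = 0 (lagging, φ = 90.0°)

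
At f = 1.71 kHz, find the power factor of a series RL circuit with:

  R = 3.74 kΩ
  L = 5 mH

Step 1 — Angular frequency: ω = 2π·f = 2π·1710 = 1.074e+04 rad/s.
Step 2 — Component impedances:
  R: Z = R = 3740 Ω
  L: Z = jωL = j·1.074e+04·0.005 = 0 + j53.72 Ω
Step 3 — Series combination: Z_total = R + L = 3740 + j53.72 Ω = 3740∠0.8° Ω.
Step 4 — Power factor: PF = cos(φ) = Re(Z)/|Z| = 3740/3740.4 = 0.9999.
Step 5 — Type: Im(Z) = 53.72 ⇒ lagging (phase φ = 0.8°).

PF = 0.9999 (lagging, φ = 0.8°)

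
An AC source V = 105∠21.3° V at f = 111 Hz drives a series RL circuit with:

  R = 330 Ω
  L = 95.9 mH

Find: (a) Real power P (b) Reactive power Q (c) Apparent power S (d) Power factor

Step 1 — Angular frequency: ω = 2π·f = 2π·111 = 697.4 rad/s.
Step 2 — Component impedances:
  R: Z = R = 330 Ω
  L: Z = jωL = j·697.4·0.0959 = 0 + j66.88 Ω
Step 3 — Series combination: Z_total = R + L = 330 + j66.88 Ω = 336.7∠11.5° Ω.
Step 4 — Source phasor: V = 105∠21.3° V = 97.83 + j38.14 V.
Step 5 — Current: I = V / Z = 0.3073 + j0.05331 A = 0.3118∠9.8° A.
Step 6 — Complex power: S = V·I* = 32.09 + j6.504 VA.
Step 7 — Real power: P = Re(S) = 32.09 W.
Step 8 — Reactive power: Q = Im(S) = 6.504 VAR.
Step 9 — Apparent power: |S| = 32.74 VA.
Step 10 — Power factor: PF = P/|S| = 0.9801 (lagging).

(a) P = 32.09 W  (b) Q = 6.504 VAR  (c) S = 32.74 VA  (d) PF = 0.9801 (lagging)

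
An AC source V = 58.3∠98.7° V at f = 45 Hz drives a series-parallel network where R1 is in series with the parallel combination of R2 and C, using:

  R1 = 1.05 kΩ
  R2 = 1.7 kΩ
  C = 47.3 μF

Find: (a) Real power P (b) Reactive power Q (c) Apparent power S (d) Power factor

Step 1 — Angular frequency: ω = 2π·f = 2π·45 = 282.7 rad/s.
Step 2 — Component impedances:
  R1: Z = R = 1050 Ω
  R2: Z = R = 1700 Ω
  C: Z = 1/(jωC) = -j/(ω·C) = 0 - j74.77 Ω
Step 3 — Parallel branch: R2 || C = 1/(1/R2 + 1/C) = 3.282 - j74.63 Ω.
Step 4 — Series with R1: Z_total = R1 + (R2 || C) = 1053 - j74.63 Ω = 1056∠-4.1° Ω.
Step 5 — Source phasor: V = 58.3∠98.7° V = -8.819 + j57.63 V.
Step 6 — Current: I = V / Z = -0.01219 + j0.05385 A = 0.05521∠102.8° A.
Step 7 — Complex power: S = V·I* = 3.211 - j0.2275 VA.
Step 8 — Real power: P = Re(S) = 3.211 W.
Step 9 — Reactive power: Q = Im(S) = -0.2275 VAR.
Step 10 — Apparent power: |S| = 3.219 VA.
Step 11 — Power factor: PF = P/|S| = 0.9975 (leading).

(a) P = 3.211 W  (b) Q = -0.2275 VAR  (c) S = 3.219 VA  (d) PF = 0.9975 (leading)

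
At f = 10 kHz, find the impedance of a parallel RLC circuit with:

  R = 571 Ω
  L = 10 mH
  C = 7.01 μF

Step 1 — Angular frequency: ω = 2π·f = 2π·1e+04 = 6.283e+04 rad/s.
Step 2 — Component impedances:
  R: Z = R = 571 Ω
  L: Z = jωL = j·6.283e+04·0.01 = 0 + j628.3 Ω
  C: Z = 1/(jωC) = -j/(ω·C) = 0 - j2.27 Ω
Step 3 — Parallel combination: 1/Z_total = 1/R + 1/L + 1/C; Z_total = 0.009093 - j2.279 Ω = 2.279∠-89.8° Ω.

Z = 0.009093 - j2.279 Ω = 2.279∠-89.8° Ω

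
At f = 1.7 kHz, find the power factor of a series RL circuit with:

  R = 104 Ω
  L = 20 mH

Step 1 — Angular frequency: ω = 2π·f = 2π·1700 = 1.068e+04 rad/s.
Step 2 — Component impedances:
  R: Z = R = 104 Ω
  L: Z = jωL = j·1.068e+04·0.02 = 0 + j213.6 Ω
Step 3 — Series combination: Z_total = R + L = 104 + j213.6 Ω = 237.6∠64.0° Ω.
Step 4 — Power factor: PF = cos(φ) = Re(Z)/|Z| = 104/237.6 = 0.4377.
Step 5 — Type: Im(Z) = 213.6 ⇒ lagging (phase φ = 64.0°).

PF = 0.4377 (lagging, φ = 64.0°)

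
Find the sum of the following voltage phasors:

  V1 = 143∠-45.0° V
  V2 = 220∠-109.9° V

Step 1 — Convert each phasor to rectangular form:
  V1 = 143·(cos(-45.0°) + j·sin(-45.0°)) = 101.1 - j101.1 V
  V2 = 220·(cos(-109.9°) + j·sin(-109.9°)) = -74.88 - j206.9 V
Step 2 — Sum components: V_total = 26.23 - j308 V.
Step 3 — Convert to polar: |V_total| = 309.1 V, ∠V_total = -85.1°.

V_total = 309.1∠-85.1° V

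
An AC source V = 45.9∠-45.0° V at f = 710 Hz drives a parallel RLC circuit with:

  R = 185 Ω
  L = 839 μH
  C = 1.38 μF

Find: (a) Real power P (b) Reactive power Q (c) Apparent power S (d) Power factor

Step 1 — Angular frequency: ω = 2π·f = 2π·710 = 4461 rad/s.
Step 2 — Component impedances:
  R: Z = R = 185 Ω
  L: Z = jωL = j·4461·0.000839 = 0 + j3.743 Ω
  C: Z = 1/(jωC) = -j/(ω·C) = 0 - j162.4 Ω
Step 3 — Parallel combination: 1/Z_total = 1/R + 1/L + 1/C; Z_total = 0.0793 + j3.829 Ω = 3.83∠88.8° Ω.
Step 4 — Source phasor: V = 45.9∠-45.0° V = 32.46 - j32.46 V.
Step 5 — Current: I = V / Z = -8.296 - j8.647 A = 11.98∠-133.8° A.
Step 6 — Complex power: S = V·I* = 11.39 + j549.9 VA.
Step 7 — Real power: P = Re(S) = 11.39 W.
Step 8 — Reactive power: Q = Im(S) = 549.9 VAR.
Step 9 — Apparent power: |S| = 550 VA.
Step 10 — Power factor: PF = P/|S| = 0.0207 (lagging).

(a) P = 11.39 W  (b) Q = 549.9 VAR  (c) S = 550 VA  (d) PF = 0.0207 (lagging)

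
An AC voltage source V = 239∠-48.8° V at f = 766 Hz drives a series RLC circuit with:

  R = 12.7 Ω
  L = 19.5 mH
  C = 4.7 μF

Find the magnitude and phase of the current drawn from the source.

Step 1 — Angular frequency: ω = 2π·f = 2π·766 = 4813 rad/s.
Step 2 — Component impedances:
  R: Z = R = 12.7 Ω
  L: Z = jωL = j·4813·0.0195 = 0 + j93.85 Ω
  C: Z = 1/(jωC) = -j/(ω·C) = 0 - j44.21 Ω
Step 3 — Series combination: Z_total = R + L + C = 12.7 + j49.64 Ω = 51.24∠75.7° Ω.
Step 4 — Source phasor: V = 239∠-48.8° V = 157.4 - j179.8 V.
Step 5 — Ohm's law: I = V / Z_total = (157.4 - j179.8) / (12.7 + j49.64) = -2.638 - j3.846 A.
Step 6 — Convert to polar: |I| = 4.664 A, ∠I = -124.5°.

I = 4.664∠-124.5° A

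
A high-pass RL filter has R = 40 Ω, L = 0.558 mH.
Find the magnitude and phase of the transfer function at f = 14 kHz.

Step 1 — Angular frequency: ω = 2π·1.4e+04 = 8.796e+04 rad/s.
Step 2 — Transfer function: H(jω) = jωL/(R + jωL).
Step 3 — Numerator jωL = j·49.08; denominator R + jωL = 40 + j49.08.
Step 4 — H = 0.6009 + j0.4897.
Step 5 — Magnitude: |H| = 0.7752 (-2.2 dB); phase: φ = 39.2°.

|H| = 0.7752 (-2.2 dB), φ = 39.2°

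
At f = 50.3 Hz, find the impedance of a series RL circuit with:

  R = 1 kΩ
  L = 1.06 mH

Step 1 — Angular frequency: ω = 2π·f = 2π·50.3 = 316 rad/s.
Step 2 — Component impedances:
  R: Z = R = 1000 Ω
  L: Z = jωL = j·316·0.00106 = 0 + j0.335 Ω
Step 3 — Series combination: Z_total = R + L = 1000 + j0.335 Ω = 1000∠0.0° Ω.

Z = 1000 + j0.335 Ω = 1000∠0.0° Ω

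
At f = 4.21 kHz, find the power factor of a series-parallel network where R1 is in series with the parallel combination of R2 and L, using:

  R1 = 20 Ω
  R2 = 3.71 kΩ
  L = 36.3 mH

Step 1 — Angular frequency: ω = 2π·f = 2π·4210 = 2.645e+04 rad/s.
Step 2 — Component impedances:
  R1: Z = R = 20 Ω
  R2: Z = R = 3710 Ω
  L: Z = jωL = j·2.645e+04·0.0363 = 0 + j960.2 Ω
Step 3 — Parallel branch: R2 || L = 1/(1/R2 + 1/L) = 232.9 + j899.9 Ω.
Step 4 — Series with R1: Z_total = R1 + (R2 || L) = 252.9 + j899.9 Ω = 934.8∠74.3° Ω.
Step 5 — Power factor: PF = cos(φ) = Re(Z)/|Z| = 252.92/934.8 = 0.2706.
Step 6 — Type: Im(Z) = 899.9 ⇒ lagging (phase φ = 74.3°).

PF = 0.2706 (lagging, φ = 74.3°)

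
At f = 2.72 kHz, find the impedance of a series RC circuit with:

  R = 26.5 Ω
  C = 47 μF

Step 1 — Angular frequency: ω = 2π·f = 2π·2720 = 1.709e+04 rad/s.
Step 2 — Component impedances:
  R: Z = R = 26.5 Ω
  C: Z = 1/(jωC) = -j/(ω·C) = 0 - j1.245 Ω
Step 3 — Series combination: Z_total = R + C = 26.5 - j1.245 Ω = 26.53∠-2.7° Ω.

Z = 26.5 - j1.245 Ω = 26.53∠-2.7° Ω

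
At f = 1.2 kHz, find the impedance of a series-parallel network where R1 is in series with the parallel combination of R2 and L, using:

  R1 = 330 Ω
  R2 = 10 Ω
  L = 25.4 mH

Step 1 — Angular frequency: ω = 2π·f = 2π·1200 = 7540 rad/s.
Step 2 — Component impedances:
  R1: Z = R = 330 Ω
  R2: Z = R = 10 Ω
  L: Z = jωL = j·7540·0.0254 = 0 + j191.5 Ω
Step 3 — Parallel branch: R2 || L = 1/(1/R2 + 1/L) = 9.973 + j0.5207 Ω.
Step 4 — Series with R1: Z_total = R1 + (R2 || L) = 340 + j0.5207 Ω = 340∠0.1° Ω.

Z = 340 + j0.5207 Ω = 340∠0.1° Ω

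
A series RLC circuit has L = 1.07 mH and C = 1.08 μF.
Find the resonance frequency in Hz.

Step 1 — Resonance condition Im(Z)=0 gives ω₀ = 1/√(LC).
Step 2 — ω₀ = 1/√(0.00107·1.08e-06) = 2.942e+04 rad/s.
Step 3 — f₀ = ω₀/(2π) = 4682 Hz.

f₀ = 4682 Hz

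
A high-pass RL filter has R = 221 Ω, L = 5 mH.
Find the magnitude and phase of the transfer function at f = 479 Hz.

Step 1 — Angular frequency: ω = 2π·479 = 3010 rad/s.
Step 2 — Transfer function: H(jω) = jωL/(R + jωL).
Step 3 — Numerator jωL = j·15.05; denominator R + jωL = 221 + j15.05.
Step 4 — H = 0.004615 + j0.06778.
Step 5 — Magnitude: |H| = 0.06793 (-23.4 dB); phase: φ = 86.1°.

|H| = 0.06793 (-23.4 dB), φ = 86.1°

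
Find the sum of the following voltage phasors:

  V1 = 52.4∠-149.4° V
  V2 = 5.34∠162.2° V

Step 1 — Convert each phasor to rectangular form:
  V1 = 52.4·(cos(-149.4°) + j·sin(-149.4°)) = -45.1 - j26.67 V
  V2 = 5.34·(cos(162.2°) + j·sin(162.2°)) = -5.084 + j1.632 V
Step 2 — Sum components: V_total = -50.19 - j25.04 V.
Step 3 — Convert to polar: |V_total| = 56.09 V, ∠V_total = -153.5°.

V_total = 56.09∠-153.5° V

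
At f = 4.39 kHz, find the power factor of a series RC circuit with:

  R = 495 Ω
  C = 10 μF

Step 1 — Angular frequency: ω = 2π·f = 2π·4390 = 2.758e+04 rad/s.
Step 2 — Component impedances:
  R: Z = R = 495 Ω
  C: Z = 1/(jωC) = -j/(ω·C) = 0 - j3.625 Ω
Step 3 — Series combination: Z_total = R + C = 495 - j3.625 Ω = 495∠-0.4° Ω.
Step 4 — Power factor: PF = cos(φ) = Re(Z)/|Z| = 495/495 = 1.
Step 5 — Type: Im(Z) = -3.625 ⇒ leading (phase φ = -0.4°).

PF = 1 (leading, φ = -0.4°)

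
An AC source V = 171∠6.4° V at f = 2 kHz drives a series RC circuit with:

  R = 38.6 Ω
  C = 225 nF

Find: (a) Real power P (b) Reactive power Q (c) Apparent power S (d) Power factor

Step 1 — Angular frequency: ω = 2π·f = 2π·2000 = 1.257e+04 rad/s.
Step 2 — Component impedances:
  R: Z = R = 38.6 Ω
  C: Z = 1/(jωC) = -j/(ω·C) = 0 - j353.7 Ω
Step 3 — Series combination: Z_total = R + C = 38.6 - j353.7 Ω = 355.8∠-83.8° Ω.
Step 4 — Source phasor: V = 171∠6.4° V = 169.9 + j19.06 V.
Step 5 — Current: I = V / Z = -0.001438 + j0.4806 A = 0.4806∠90.2° A.
Step 6 — Complex power: S = V·I* = 8.917 - j81.7 VA.
Step 7 — Real power: P = Re(S) = 8.917 W.
Step 8 — Reactive power: Q = Im(S) = -81.7 VAR.
Step 9 — Apparent power: |S| = 82.19 VA.
Step 10 — Power factor: PF = P/|S| = 0.1085 (leading).

(a) P = 8.917 W  (b) Q = -81.7 VAR  (c) S = 82.19 VA  (d) PF = 0.1085 (leading)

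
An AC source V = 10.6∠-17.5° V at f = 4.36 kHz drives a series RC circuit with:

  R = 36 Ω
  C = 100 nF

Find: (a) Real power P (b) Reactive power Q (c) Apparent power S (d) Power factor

Step 1 — Angular frequency: ω = 2π·f = 2π·4360 = 2.739e+04 rad/s.
Step 2 — Component impedances:
  R: Z = R = 36 Ω
  C: Z = 1/(jωC) = -j/(ω·C) = 0 - j365 Ω
Step 3 — Series combination: Z_total = R + C = 36 - j365 Ω = 366.8∠-84.4° Ω.
Step 4 — Source phasor: V = 10.6∠-17.5° V = 10.11 - j3.187 V.
Step 5 — Current: I = V / Z = 0.01135 + j0.02657 A = 0.0289∠66.9° A.
Step 6 — Complex power: S = V·I* = 0.03006 - j0.3048 VA.
Step 7 — Real power: P = Re(S) = 0.03006 W.
Step 8 — Reactive power: Q = Im(S) = -0.3048 VAR.
Step 9 — Apparent power: |S| = 0.3063 VA.
Step 10 — Power factor: PF = P/|S| = 0.09814 (leading).

(a) P = 0.03006 W  (b) Q = -0.3048 VAR  (c) S = 0.3063 VA  (d) PF = 0.09814 (leading)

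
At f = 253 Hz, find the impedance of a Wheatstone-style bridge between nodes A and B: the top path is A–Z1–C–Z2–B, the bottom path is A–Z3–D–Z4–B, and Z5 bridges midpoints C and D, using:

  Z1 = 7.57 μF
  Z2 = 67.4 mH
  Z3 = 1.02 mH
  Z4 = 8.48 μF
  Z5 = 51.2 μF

Step 1 — Angular frequency: ω = 2π·f = 2π·253 = 1590 rad/s.
Step 2 — Component impedances:
  Z1: Z = 1/(jωC) = -j/(ω·C) = 0 - j83.1 Ω
  Z2: Z = jωL = j·1590·0.0674 = 0 + j107.1 Ω
  Z3: Z = jωL = j·1590·0.00102 = 0 + j1.621 Ω
  Z4: Z = 1/(jωC) = -j/(ω·C) = 0 - j74.18 Ω
  Z5: Z = 1/(jωC) = -j/(ω·C) = 0 - j12.29 Ω
Step 3 — Bridge requires nodal analysis (the Z5 bridge couples midpoints C and D, so the two paths cannot be reduced to a simple series/parallel combination). Setting node B to ground and injecting 1 A at node A, the 3-node admittance system at A, C, D solves to V_A = Z_AB = 0 - j318.1 Ω = 318.1∠-90.0° Ω.

Z = 0 - j318.1 Ω = 318.1∠-90.0° Ω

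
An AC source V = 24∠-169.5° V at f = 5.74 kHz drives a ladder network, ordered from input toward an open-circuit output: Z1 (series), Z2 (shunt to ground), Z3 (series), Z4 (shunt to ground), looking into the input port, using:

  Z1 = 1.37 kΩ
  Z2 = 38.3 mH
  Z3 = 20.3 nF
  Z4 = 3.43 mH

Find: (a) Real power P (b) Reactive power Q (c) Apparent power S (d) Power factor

Step 1 — Angular frequency: ω = 2π·f = 2π·5740 = 3.607e+04 rad/s.
Step 2 — Component impedances:
  Z1: Z = R = 1370 Ω
  Z2: Z = jωL = j·3.607e+04·0.0383 = 0 + j1381 Ω
  Z3: Z = 1/(jωC) = -j/(ω·C) = 0 - j1366 Ω
  Z4: Z = jωL = j·3.607e+04·0.00343 = 0 + j123.7 Ω
Step 3 — Ladder network (open output): work backward from the far end, alternating series and parallel combinations. Z_in = 1370 - j1.233e+04 Ω = 1.241e+04∠-83.7° Ω.
Step 4 — Source phasor: V = 24∠-169.5° V = -23.6 - j4.374 V.
Step 5 — Current: I = V / Z = 0.0001403 - j0.001929 A = 0.001934∠-85.8° A.
Step 6 — Complex power: S = V·I* = 0.005125 - j0.04614 VA.
Step 7 — Real power: P = Re(S) = 0.005125 W.
Step 8 — Reactive power: Q = Im(S) = -0.04614 VAR.
Step 9 — Apparent power: |S| = 0.04642 VA.
Step 10 — Power factor: PF = P/|S| = 0.1104 (leading).

(a) P = 0.005125 W  (b) Q = -0.04614 VAR  (c) S = 0.04642 VA  (d) PF = 0.1104 (leading)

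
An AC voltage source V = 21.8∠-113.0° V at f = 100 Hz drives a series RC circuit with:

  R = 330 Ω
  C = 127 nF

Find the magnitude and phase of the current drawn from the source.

Step 1 — Angular frequency: ω = 2π·f = 2π·100 = 628.3 rad/s.
Step 2 — Component impedances:
  R: Z = R = 330 Ω
  C: Z = 1/(jωC) = -j/(ω·C) = 0 - j1.253e+04 Ω
Step 3 — Series combination: Z_total = R + C = 330 - j1.253e+04 Ω = 1.254e+04∠-88.5° Ω.
Step 4 — Source phasor: V = 21.8∠-113.0° V = -8.518 - j20.07 V.
Step 5 — Ohm's law: I = V / Z_total = (-8.518 - j20.07) / (330 - j1.253e+04) = 0.001582 - j0.0007214 A.
Step 6 — Convert to polar: |I| = 0.001739 A, ∠I = -24.5°.

I = 0.001739∠-24.5° A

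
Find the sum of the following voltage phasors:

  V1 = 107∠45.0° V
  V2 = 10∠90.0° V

Step 1 — Convert each phasor to rectangular form:
  V1 = 107·(cos(45.0°) + j·sin(45.0°)) = 75.66 + j75.66 V
  V2 = 10·(cos(90.0°) + j·sin(90.0°)) = 0 + j10 V
Step 2 — Sum components: V_total = 75.66 + j85.66 V.
Step 3 — Convert to polar: |V_total| = 114.3 V, ∠V_total = 48.5°.

V_total = 114.3∠48.5° V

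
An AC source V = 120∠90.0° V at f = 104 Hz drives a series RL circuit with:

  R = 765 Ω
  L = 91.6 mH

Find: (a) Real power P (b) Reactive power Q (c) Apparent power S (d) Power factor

Step 1 — Angular frequency: ω = 2π·f = 2π·104 = 653.5 rad/s.
Step 2 — Component impedances:
  R: Z = R = 765 Ω
  L: Z = jωL = j·653.5·0.0916 = 0 + j59.86 Ω
Step 3 — Series combination: Z_total = R + L = 765 + j59.86 Ω = 767.3∠4.5° Ω.
Step 4 — Source phasor: V = 120∠90.0° V = 0 + j120 V.
Step 5 — Current: I = V / Z = 0.0122 + j0.1559 A = 0.1564∠85.5° A.
Step 6 — Complex power: S = V·I* = 18.71 + j1.464 VA.
Step 7 — Real power: P = Re(S) = 18.71 W.
Step 8 — Reactive power: Q = Im(S) = 1.464 VAR.
Step 9 — Apparent power: |S| = 18.77 VA.
Step 10 — Power factor: PF = P/|S| = 0.997 (lagging).

(a) P = 18.71 W  (b) Q = 1.464 VAR  (c) S = 18.77 VA  (d) PF = 0.997 (lagging)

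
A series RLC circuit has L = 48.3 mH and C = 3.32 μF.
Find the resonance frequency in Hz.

Step 1 — Resonance condition Im(Z)=0 gives ω₀ = 1/√(LC).
Step 2 — ω₀ = 1/√(0.0483·3.32e-06) = 2497 rad/s.
Step 3 — f₀ = ω₀/(2π) = 397.4 Hz.

f₀ = 397.4 Hz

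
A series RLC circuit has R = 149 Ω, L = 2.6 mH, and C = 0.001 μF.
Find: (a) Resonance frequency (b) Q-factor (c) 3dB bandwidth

Step 1 — Resonance: ω₀ = 1/√(LC) = 1/√(0.0026·1e-09) = 6.202e+05 rad/s.
Step 2 — f₀ = ω₀/(2π) = 9.87e+04 Hz.
Step 3 — Series Q: Q = ω₀L/R = 6.202e+05·0.0026/149 = 10.82.
Step 4 — Bandwidth: Δω = ω₀/Q = 5.731e+04 rad/s; BW = Δω/(2π) = 9121 Hz.

(a) f₀ = 9.87e+04 Hz  (b) Q = 10.82  (c) BW = 9121 Hz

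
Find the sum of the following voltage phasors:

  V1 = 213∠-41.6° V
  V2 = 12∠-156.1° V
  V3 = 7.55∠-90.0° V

Step 1 — Convert each phasor to rectangular form:
  V1 = 213·(cos(-41.6°) + j·sin(-41.6°)) = 159.3 - j141.4 V
  V2 = 12·(cos(-156.1°) + j·sin(-156.1°)) = -10.97 - j4.862 V
  V3 = 7.55·(cos(-90.0°) + j·sin(-90.0°)) = 0 - j7.55 V
Step 2 — Sum components: V_total = 148.3 - j153.8 V.
Step 3 — Convert to polar: |V_total| = 213.7 V, ∠V_total = -46.0°.

V_total = 213.7∠-46.0° V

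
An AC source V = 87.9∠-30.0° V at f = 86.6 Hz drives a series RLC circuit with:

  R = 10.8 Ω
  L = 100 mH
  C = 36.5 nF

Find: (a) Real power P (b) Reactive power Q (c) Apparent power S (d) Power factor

Step 1 — Angular frequency: ω = 2π·f = 2π·86.6 = 544.1 rad/s.
Step 2 — Component impedances:
  R: Z = R = 10.8 Ω
  L: Z = jωL = j·544.1·0.1 = 0 + j54.41 Ω
  C: Z = 1/(jωC) = -j/(ω·C) = 0 - j5.035e+04 Ω
Step 3 — Series combination: Z_total = R + L + C = 10.8 - j5.03e+04 Ω = 5.03e+04∠-90.0° Ω.
Step 4 — Source phasor: V = 87.9∠-30.0° V = 76.12 - j43.95 V.
Step 5 — Current: I = V / Z = 0.0008741 + j0.001513 A = 0.001748∠60.0° A.
Step 6 — Complex power: S = V·I* = 3.299e-05 - j0.1536 VA.
Step 7 — Real power: P = Re(S) = 3.299e-05 W.
Step 8 — Reactive power: Q = Im(S) = -0.1536 VAR.
Step 9 — Apparent power: |S| = 0.1536 VA.
Step 10 — Power factor: PF = P/|S| = 0.0002147 (leading).

(a) P = 3.299e-05 W  (b) Q = -0.1536 VAR  (c) S = 0.1536 VA  (d) PF = 0.0002147 (leading)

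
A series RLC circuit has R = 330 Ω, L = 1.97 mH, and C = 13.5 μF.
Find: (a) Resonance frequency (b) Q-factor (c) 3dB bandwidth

Step 1 — Resonance condition Im(Z)=0 gives ω₀ = 1/√(LC).
Step 2 — ω₀ = 1/√(0.00197·1.35e-05) = 6132 rad/s.
Step 3 — f₀ = ω₀/(2π) = 975.9 Hz.
Step 4 — Series Q: Q = ω₀L/R = 6132·0.00197/330 = 0.03661.
Step 5 — 3dB bandwidth: Δω = ω₀/Q = 1.675e+05 rad/s; BW = Δω/(2π) = 2.666e+04 Hz.

(a) f₀ = 975.9 Hz  (b) Q = 0.03661  (c) BW = 2.666e+04 Hz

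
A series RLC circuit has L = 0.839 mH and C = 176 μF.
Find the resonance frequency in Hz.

Step 1 — Resonance condition Im(Z)=0 gives ω₀ = 1/√(LC).
Step 2 — ω₀ = 1/√(0.000839·0.000176) = 2602 rad/s.
Step 3 — f₀ = ω₀/(2π) = 414.2 Hz.

f₀ = 414.2 Hz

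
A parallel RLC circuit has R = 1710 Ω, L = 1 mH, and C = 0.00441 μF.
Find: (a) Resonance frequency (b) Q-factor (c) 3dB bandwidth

Step 1 — Resonance: ω₀ = 1/√(LC) = 1/√(0.001·4.41e-09) = 4.762e+05 rad/s.
Step 2 — f₀ = ω₀/(2π) = 7.579e+04 Hz.
Step 3 — Parallel Q: Q = R/(ω₀L) = 1710/(4.762e+05·0.001) = 3.591.
Step 4 — Bandwidth: Δω = ω₀/Q = 1.326e+05 rad/s; BW = Δω/(2π) = 2.111e+04 Hz.

(a) f₀ = 7.579e+04 Hz  (b) Q = 3.591  (c) BW = 2.111e+04 Hz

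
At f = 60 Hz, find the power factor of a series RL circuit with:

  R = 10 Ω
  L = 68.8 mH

Step 1 — Angular frequency: ω = 2π·f = 2π·60 = 377 rad/s.
Step 2 — Component impedances:
  R: Z = R = 10 Ω
  L: Z = jωL = j·377·0.0688 = 0 + j25.94 Ω
Step 3 — Series combination: Z_total = R + L = 10 + j25.94 Ω = 27.8∠68.9° Ω.
Step 4 — Power factor: PF = cos(φ) = Re(Z)/|Z| = 10/27.8 = 0.3597.
Step 5 — Type: Im(Z) = 25.94 ⇒ lagging (phase φ = 68.9°).

PF = 0.3597 (lagging, φ = 68.9°)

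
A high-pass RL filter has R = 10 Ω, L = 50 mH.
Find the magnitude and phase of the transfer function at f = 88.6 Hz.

Step 1 — Angular frequency: ω = 2π·88.6 = 556.7 rad/s.
Step 2 — Transfer function: H(jω) = jωL/(R + jωL).
Step 3 — Numerator jωL = j·27.83; denominator R + jωL = 10 + j27.83.
Step 4 — H = 0.8857 + j0.3182.
Step 5 — Magnitude: |H| = 0.9411 (-0.5 dB); phase: φ = 19.8°.

|H| = 0.9411 (-0.5 dB), φ = 19.8°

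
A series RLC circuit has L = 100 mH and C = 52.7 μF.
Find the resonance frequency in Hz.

Step 1 — Resonance condition Im(Z)=0 gives ω₀ = 1/√(LC).
Step 2 — ω₀ = 1/√(0.1·5.27e-05) = 435.6 rad/s.
Step 3 — f₀ = ω₀/(2π) = 69.33 Hz.

f₀ = 69.33 Hz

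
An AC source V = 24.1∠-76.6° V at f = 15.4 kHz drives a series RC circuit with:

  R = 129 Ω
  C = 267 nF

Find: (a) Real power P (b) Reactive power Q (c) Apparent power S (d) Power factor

Step 1 — Angular frequency: ω = 2π·f = 2π·1.54e+04 = 9.676e+04 rad/s.
Step 2 — Component impedances:
  R: Z = R = 129 Ω
  C: Z = 1/(jωC) = -j/(ω·C) = 0 - j38.71 Ω
Step 3 — Series combination: Z_total = R + C = 129 - j38.71 Ω = 134.7∠-16.7° Ω.
Step 4 — Source phasor: V = 24.1∠-76.6° V = 5.585 - j23.44 V.
Step 5 — Current: I = V / Z = 0.08975 - j0.1548 A = 0.1789∠-59.9° A.
Step 6 — Complex power: S = V·I* = 4.131 - j1.239 VA.
Step 7 — Real power: P = Re(S) = 4.131 W.
Step 8 — Reactive power: Q = Im(S) = -1.239 VAR.
Step 9 — Apparent power: |S| = 4.312 VA.
Step 10 — Power factor: PF = P/|S| = 0.9578 (leading).

(a) P = 4.131 W  (b) Q = -1.239 VAR  (c) S = 4.312 VA  (d) PF = 0.9578 (leading)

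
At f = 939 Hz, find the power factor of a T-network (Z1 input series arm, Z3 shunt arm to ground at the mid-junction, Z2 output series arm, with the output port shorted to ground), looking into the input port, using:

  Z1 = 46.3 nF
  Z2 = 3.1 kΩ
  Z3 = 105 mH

Step 1 — Angular frequency: ω = 2π·f = 2π·939 = 5900 rad/s.
Step 2 — Component impedances:
  Z1: Z = 1/(jωC) = -j/(ω·C) = 0 - j3661 Ω
  Z2: Z = R = 3100 Ω
  Z3: Z = jωL = j·5900·0.105 = 0 + j619.5 Ω
Step 3 — With the output port shorted to ground, the output series arm Z2 runs from the junction to ground; the shunt arm Z3 also runs from the junction to ground. They appear in parallel: Z3 || Z2 = 119 + j595.7 Ω.
Step 4 — Series with input arm Z1: Z_in = Z1 + (Z3 || Z2) = 119 - j3065 Ω = 3067∠-87.8° Ω.
Step 5 — Power factor: PF = cos(φ) = Re(Z)/|Z| = 119.04/3067.4 = 0.03881.
Step 6 — Type: Im(Z) = -3065 ⇒ leading (phase φ = -87.8°).

PF = 0.03881 (leading, φ = -87.8°)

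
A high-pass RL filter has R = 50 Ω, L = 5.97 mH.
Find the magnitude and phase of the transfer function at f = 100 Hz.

Step 1 — Angular frequency: ω = 2π·100 = 628.3 rad/s.
Step 2 — Transfer function: H(jω) = jωL/(R + jωL).
Step 3 — Numerator jωL = j·3.751; denominator R + jωL = 50 + j3.751.
Step 4 — H = 0.005597 + j0.0746.
Step 5 — Magnitude: |H| = 0.07481 (-22.5 dB); phase: φ = 85.7°.

|H| = 0.07481 (-22.5 dB), φ = 85.7°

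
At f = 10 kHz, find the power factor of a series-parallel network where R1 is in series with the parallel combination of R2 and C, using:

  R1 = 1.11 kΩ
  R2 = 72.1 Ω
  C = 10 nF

Step 1 — Angular frequency: ω = 2π·f = 2π·1e+04 = 6.283e+04 rad/s.
Step 2 — Component impedances:
  R1: Z = R = 1110 Ω
  R2: Z = R = 72.1 Ω
  C: Z = 1/(jωC) = -j/(ω·C) = 0 - j1592 Ω
Step 3 — Parallel branch: R2 || C = 1/(1/R2 + 1/C) = 71.95 - j3.26 Ω.
Step 4 — Series with R1: Z_total = R1 + (R2 || C) = 1182 - j3.26 Ω = 1182∠-0.2° Ω.
Step 5 — Power factor: PF = cos(φ) = Re(Z)/|Z| = 1182/1182 = 1.
Step 6 — Type: Im(Z) = -3.26 ⇒ leading (phase φ = -0.2°).

PF = 1 (leading, φ = -0.2°)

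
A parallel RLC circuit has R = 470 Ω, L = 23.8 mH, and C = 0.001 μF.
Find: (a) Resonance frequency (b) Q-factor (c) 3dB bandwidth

Step 1 — Resonance: ω₀ = 1/√(LC) = 1/√(0.0238·1e-09) = 2.05e+05 rad/s.
Step 2 — f₀ = ω₀/(2π) = 3.262e+04 Hz.
Step 3 — Parallel Q: Q = R/(ω₀L) = 470/(2.05e+05·0.0238) = 0.09634.
Step 4 — Bandwidth: Δω = ω₀/Q = 2.128e+06 rad/s; BW = Δω/(2π) = 3.386e+05 Hz.

(a) f₀ = 3.262e+04 Hz  (b) Q = 0.09634  (c) BW = 3.386e+05 Hz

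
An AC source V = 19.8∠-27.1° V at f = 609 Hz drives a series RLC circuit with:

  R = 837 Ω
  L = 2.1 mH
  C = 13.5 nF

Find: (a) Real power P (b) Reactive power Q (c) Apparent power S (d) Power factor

Step 1 — Angular frequency: ω = 2π·f = 2π·609 = 3826 rad/s.
Step 2 — Component impedances:
  R: Z = R = 837 Ω
  L: Z = jωL = j·3826·0.0021 = 0 + j8.036 Ω
  C: Z = 1/(jωC) = -j/(ω·C) = 0 - j1.936e+04 Ω
Step 3 — Series combination: Z_total = R + L + C = 837 - j1.935e+04 Ω = 1.937e+04∠-87.5° Ω.
Step 4 — Source phasor: V = 19.8∠-27.1° V = 17.63 - j9.02 V.
Step 5 — Current: I = V / Z = 0.0005046 + j0.0008891 A = 0.001022∠60.4° A.
Step 6 — Complex power: S = V·I* = 0.0008747 - j0.02022 VA.
Step 7 — Real power: P = Re(S) = 0.0008747 W.
Step 8 — Reactive power: Q = Im(S) = -0.02022 VAR.
Step 9 — Apparent power: |S| = 0.02024 VA.
Step 10 — Power factor: PF = P/|S| = 0.04321 (leading).

(a) P = 0.0008747 W  (b) Q = -0.02022 VAR  (c) S = 0.02024 VA  (d) PF = 0.04321 (leading)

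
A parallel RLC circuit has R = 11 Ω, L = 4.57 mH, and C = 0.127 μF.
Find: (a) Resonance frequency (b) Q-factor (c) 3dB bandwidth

Step 1 — Resonance: ω₀ = 1/√(LC) = 1/√(0.00457·1.27e-07) = 4.151e+04 rad/s.
Step 2 — f₀ = ω₀/(2π) = 6606 Hz.
Step 3 — Parallel Q: Q = R/(ω₀L) = 11/(4.151e+04·0.00457) = 0.05799.
Step 4 — Bandwidth: Δω = ω₀/Q = 7.158e+05 rad/s; BW = Δω/(2π) = 1.139e+05 Hz.

(a) f₀ = 6606 Hz  (b) Q = 0.05799  (c) BW = 1.139e+05 Hz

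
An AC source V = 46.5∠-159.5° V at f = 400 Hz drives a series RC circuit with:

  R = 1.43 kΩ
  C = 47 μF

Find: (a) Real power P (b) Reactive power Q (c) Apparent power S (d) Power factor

Step 1 — Angular frequency: ω = 2π·f = 2π·400 = 2513 rad/s.
Step 2 — Component impedances:
  R: Z = R = 1430 Ω
  C: Z = 1/(jωC) = -j/(ω·C) = 0 - j8.466 Ω
Step 3 — Series combination: Z_total = R + C = 1430 - j8.466 Ω = 1430∠-0.3° Ω.
Step 4 — Source phasor: V = 46.5∠-159.5° V = -43.56 - j16.28 V.
Step 5 — Current: I = V / Z = -0.03039 - j0.01157 A = 0.03252∠-159.2° A.
Step 6 — Complex power: S = V·I* = 1.512 - j0.008951 VA.
Step 7 — Real power: P = Re(S) = 1.512 W.
Step 8 — Reactive power: Q = Im(S) = -0.008951 VAR.
Step 9 — Apparent power: |S| = 1.512 VA.
Step 10 — Power factor: PF = P/|S| = 1 (leading).

(a) P = 1.512 W  (b) Q = -0.008951 VAR  (c) S = 1.512 VA  (d) PF = 1 (leading)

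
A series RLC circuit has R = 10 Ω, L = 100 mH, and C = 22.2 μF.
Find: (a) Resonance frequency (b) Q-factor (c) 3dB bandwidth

Step 1 — Resonance: ω₀ = 1/√(LC) = 1/√(0.1·2.22e-05) = 671.2 rad/s.
Step 2 — f₀ = ω₀/(2π) = 106.8 Hz.
Step 3 — Series Q: Q = ω₀L/R = 671.2·0.1/10 = 6.712.
Step 4 — Bandwidth: Δω = ω₀/Q = 100 rad/s; BW = Δω/(2π) = 15.92 Hz.

(a) f₀ = 106.8 Hz  (b) Q = 6.712  (c) BW = 15.92 Hz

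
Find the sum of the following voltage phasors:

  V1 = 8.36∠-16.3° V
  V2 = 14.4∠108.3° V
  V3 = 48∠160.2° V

Step 1 — Convert each phasor to rectangular form:
  V1 = 8.36·(cos(-16.3°) + j·sin(-16.3°)) = 8.024 - j2.346 V
  V2 = 14.4·(cos(108.3°) + j·sin(108.3°)) = -4.521 + j13.67 V
  V3 = 48·(cos(160.2°) + j·sin(160.2°)) = -45.16 + j16.26 V
Step 2 — Sum components: V_total = -41.66 + j27.58 V.
Step 3 — Convert to polar: |V_total| = 49.96 V, ∠V_total = 146.5°.

V_total = 49.96∠146.5° V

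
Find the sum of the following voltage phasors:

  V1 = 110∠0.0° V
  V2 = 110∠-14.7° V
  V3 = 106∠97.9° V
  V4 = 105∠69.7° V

Step 1 — Convert each phasor to rectangular form:
  V1 = 110·(cos(0.0°) + j·sin(0.0°)) = 110 V
  V2 = 110·(cos(-14.7°) + j·sin(-14.7°)) = 106.4 - j27.91 V
  V3 = 106·(cos(97.9°) + j·sin(97.9°)) = -14.57 + j105 V
  V4 = 105·(cos(69.7°) + j·sin(69.7°)) = 36.43 + j98.48 V
Step 2 — Sum components: V_total = 238.3 + j175.6 V.
Step 3 — Convert to polar: |V_total| = 296 V, ∠V_total = 36.4°.

V_total = 296∠36.4° V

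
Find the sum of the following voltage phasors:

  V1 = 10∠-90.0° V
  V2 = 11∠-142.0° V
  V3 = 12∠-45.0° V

Step 1 — Convert each phasor to rectangular form:
  V1 = 10·(cos(-90.0°) + j·sin(-90.0°)) = 0 - j10 V
  V2 = 11·(cos(-142.0°) + j·sin(-142.0°)) = -8.668 - j6.772 V
  V3 = 12·(cos(-45.0°) + j·sin(-45.0°)) = 8.485 - j8.485 V
Step 2 — Sum components: V_total = -0.1828 - j25.26 V.
Step 3 — Convert to polar: |V_total| = 25.26 V, ∠V_total = -90.4°.

V_total = 25.26∠-90.4° V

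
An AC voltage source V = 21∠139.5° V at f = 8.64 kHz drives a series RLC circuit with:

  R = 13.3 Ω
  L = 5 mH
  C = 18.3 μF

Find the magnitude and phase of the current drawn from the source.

Step 1 — Angular frequency: ω = 2π·f = 2π·8640 = 5.429e+04 rad/s.
Step 2 — Component impedances:
  R: Z = R = 13.3 Ω
  L: Z = jωL = j·5.429e+04·0.005 = 0 + j271.4 Ω
  C: Z = 1/(jωC) = -j/(ω·C) = 0 - j1.007 Ω
Step 3 — Series combination: Z_total = R + L + C = 13.3 + j270.4 Ω = 270.8∠87.2° Ω.
Step 4 — Source phasor: V = 21∠139.5° V = -15.97 + j13.64 V.
Step 5 — Ohm's law: I = V / Z_total = (-15.97 + j13.64) / (13.3 + j270.4) = 0.04741 + j0.06138 A.
Step 6 — Convert to polar: |I| = 0.07756 A, ∠I = 52.3°.

I = 0.07756∠52.3° A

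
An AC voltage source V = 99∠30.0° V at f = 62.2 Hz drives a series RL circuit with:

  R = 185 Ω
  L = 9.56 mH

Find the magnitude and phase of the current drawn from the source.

Step 1 — Angular frequency: ω = 2π·f = 2π·62.2 = 390.8 rad/s.
Step 2 — Component impedances:
  R: Z = R = 185 Ω
  L: Z = jωL = j·390.8·0.00956 = 0 + j3.736 Ω
Step 3 — Series combination: Z_total = R + L = 185 + j3.736 Ω = 185∠1.2° Ω.
Step 4 — Source phasor: V = 99∠30.0° V = 85.74 + j49.5 V.
Step 5 — Ohm's law: I = V / Z_total = (85.74 + j49.5) / (185 + j3.736) = 0.4687 + j0.2581 A.
Step 6 — Convert to polar: |I| = 0.535 A, ∠I = 28.8°.

I = 0.535∠28.8° A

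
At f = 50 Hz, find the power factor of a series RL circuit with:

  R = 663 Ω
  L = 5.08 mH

Step 1 — Angular frequency: ω = 2π·f = 2π·50 = 314.2 rad/s.
Step 2 — Component impedances:
  R: Z = R = 663 Ω
  L: Z = jωL = j·314.2·0.00508 = 0 + j1.596 Ω
Step 3 — Series combination: Z_total = R + L = 663 + j1.596 Ω = 663∠0.1° Ω.
Step 4 — Power factor: PF = cos(φ) = Re(Z)/|Z| = 663/663 = 1.
Step 5 — Type: Im(Z) = 1.596 ⇒ lagging (phase φ = 0.1°).

PF = 1 (lagging, φ = 0.1°)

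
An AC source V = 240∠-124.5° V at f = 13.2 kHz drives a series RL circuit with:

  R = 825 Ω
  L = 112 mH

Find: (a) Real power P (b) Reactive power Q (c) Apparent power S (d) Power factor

Step 1 — Angular frequency: ω = 2π·f = 2π·1.32e+04 = 8.294e+04 rad/s.
Step 2 — Component impedances:
  R: Z = R = 825 Ω
  L: Z = jωL = j·8.294e+04·0.112 = 0 + j9289 Ω
Step 3 — Series combination: Z_total = R + L = 825 + j9289 Ω = 9326∠84.9° Ω.
Step 4 — Source phasor: V = 240∠-124.5° V = -135.9 - j197.8 V.
Step 5 — Current: I = V / Z = -0.02242 + j0.01264 A = 0.02574∠150.6° A.
Step 6 — Complex power: S = V·I* = 0.5464 + j6.152 VA.
Step 7 — Real power: P = Re(S) = 0.5464 W.
Step 8 — Reactive power: Q = Im(S) = 6.152 VAR.
Step 9 — Apparent power: |S| = 6.177 VA.
Step 10 — Power factor: PF = P/|S| = 0.08847 (lagging).

(a) P = 0.5464 W  (b) Q = 6.152 VAR  (c) S = 6.177 VA  (d) PF = 0.08847 (lagging)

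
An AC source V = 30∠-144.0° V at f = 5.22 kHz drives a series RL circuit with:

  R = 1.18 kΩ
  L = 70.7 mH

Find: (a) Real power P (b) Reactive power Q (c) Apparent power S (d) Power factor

Step 1 — Angular frequency: ω = 2π·f = 2π·5220 = 3.28e+04 rad/s.
Step 2 — Component impedances:
  R: Z = R = 1180 Ω
  L: Z = jωL = j·3.28e+04·0.0707 = 0 + j2319 Ω
Step 3 — Series combination: Z_total = R + L = 1180 + j2319 Ω = 2602∠63.0° Ω.
Step 4 — Source phasor: V = 30∠-144.0° V = -24.27 - j17.63 V.
Step 5 — Current: I = V / Z = -0.01027 + j0.00524 A = 0.01153∠153.0° A.
Step 6 — Complex power: S = V·I* = 0.1569 + j0.3083 VA.
Step 7 — Real power: P = Re(S) = 0.1569 W.
Step 8 — Reactive power: Q = Im(S) = 0.3083 VAR.
Step 9 — Apparent power: |S| = 0.3459 VA.
Step 10 — Power factor: PF = P/|S| = 0.4535 (lagging).

(a) P = 0.1569 W  (b) Q = 0.3083 VAR  (c) S = 0.3459 VA  (d) PF = 0.4535 (lagging)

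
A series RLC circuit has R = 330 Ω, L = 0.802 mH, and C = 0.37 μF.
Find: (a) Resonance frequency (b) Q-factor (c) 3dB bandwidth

Step 1 — Resonance: ω₀ = 1/√(LC) = 1/√(0.000802·3.7e-07) = 5.805e+04 rad/s.
Step 2 — f₀ = ω₀/(2π) = 9239 Hz.
Step 3 — Series Q: Q = ω₀L/R = 5.805e+04·0.000802/330 = 0.1411.
Step 4 — Bandwidth: Δω = ω₀/Q = 4.115e+05 rad/s; BW = Δω/(2π) = 6.549e+04 Hz.

(a) f₀ = 9239 Hz  (b) Q = 0.1411  (c) BW = 6.549e+04 Hz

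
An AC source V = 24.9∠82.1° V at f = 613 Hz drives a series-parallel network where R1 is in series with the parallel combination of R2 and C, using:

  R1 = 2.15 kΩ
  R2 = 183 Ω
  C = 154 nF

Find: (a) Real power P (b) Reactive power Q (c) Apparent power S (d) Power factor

Step 1 — Angular frequency: ω = 2π·f = 2π·613 = 3852 rad/s.
Step 2 — Component impedances:
  R1: Z = R = 2150 Ω
  R2: Z = R = 183 Ω
  C: Z = 1/(jωC) = -j/(ω·C) = 0 - j1686 Ω
Step 3 — Parallel branch: R2 || C = 1/(1/R2 + 1/C) = 180.9 - j19.63 Ω.
Step 4 — Series with R1: Z_total = R1 + (R2 || C) = 2331 - j19.63 Ω = 2331∠-0.5° Ω.
Step 5 — Source phasor: V = 24.9∠82.1° V = 3.422 + j24.66 V.
Step 6 — Current: I = V / Z = 0.001379 + j0.01059 A = 0.01068∠82.6° A.
Step 7 — Complex power: S = V·I* = 0.266 - j0.00224 VA.
Step 8 — Real power: P = Re(S) = 0.266 W.
Step 9 — Reactive power: Q = Im(S) = -0.00224 VAR.
Step 10 — Apparent power: |S| = 0.266 VA.
Step 11 — Power factor: PF = P/|S| = 1 (leading).

(a) P = 0.266 W  (b) Q = -0.00224 VAR  (c) S = 0.266 VA  (d) PF = 1 (leading)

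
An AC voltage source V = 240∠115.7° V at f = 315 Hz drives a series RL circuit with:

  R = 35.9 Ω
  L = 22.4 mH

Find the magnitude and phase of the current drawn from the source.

Step 1 — Angular frequency: ω = 2π·f = 2π·315 = 1979 rad/s.
Step 2 — Component impedances:
  R: Z = R = 35.9 Ω
  L: Z = jωL = j·1979·0.0224 = 0 + j44.33 Ω
Step 3 — Series combination: Z_total = R + L = 35.9 + j44.33 Ω = 57.05∠51.0° Ω.
Step 4 — Source phasor: V = 240∠115.7° V = -104.1 + j216.3 V.
Step 5 — Ohm's law: I = V / Z_total = (-104.1 + j216.3) / (35.9 + j44.33) = 1.798 + j3.804 A.
Step 6 — Convert to polar: |I| = 4.207 A, ∠I = 64.7°.

I = 4.207∠64.7° A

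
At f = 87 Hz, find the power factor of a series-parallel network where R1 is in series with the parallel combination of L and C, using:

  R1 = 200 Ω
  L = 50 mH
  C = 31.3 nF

Step 1 — Angular frequency: ω = 2π·f = 2π·87 = 546.6 rad/s.
Step 2 — Component impedances:
  R1: Z = R = 200 Ω
  L: Z = jωL = j·546.6·0.05 = 0 + j27.33 Ω
  C: Z = 1/(jωC) = -j/(ω·C) = 0 - j5.845e+04 Ω
Step 3 — Parallel branch: L || C = 1/(1/L + 1/C) = 0 + j27.34 Ω.
Step 4 — Series with R1: Z_total = R1 + (L || C) = 200 + j27.34 Ω = 201.9∠7.8° Ω.
Step 5 — Power factor: PF = cos(φ) = Re(Z)/|Z| = 200/201.86 = 0.9908.
Step 6 — Type: Im(Z) = 27.34 ⇒ lagging (phase φ = 7.8°).

PF = 0.9908 (lagging, φ = 7.8°)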